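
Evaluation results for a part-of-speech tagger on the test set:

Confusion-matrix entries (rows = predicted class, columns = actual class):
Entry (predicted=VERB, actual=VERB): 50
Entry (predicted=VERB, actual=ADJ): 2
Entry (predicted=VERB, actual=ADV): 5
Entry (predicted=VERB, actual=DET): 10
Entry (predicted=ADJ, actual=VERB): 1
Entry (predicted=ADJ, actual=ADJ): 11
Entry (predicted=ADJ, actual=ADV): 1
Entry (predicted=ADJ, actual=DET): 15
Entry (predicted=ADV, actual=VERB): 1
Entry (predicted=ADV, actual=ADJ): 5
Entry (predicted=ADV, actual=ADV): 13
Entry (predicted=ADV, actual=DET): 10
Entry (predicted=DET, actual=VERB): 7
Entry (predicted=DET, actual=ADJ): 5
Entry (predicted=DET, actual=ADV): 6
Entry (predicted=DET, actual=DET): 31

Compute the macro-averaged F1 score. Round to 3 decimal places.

Per-class F1 score (2·TP/(2·TP+FP+FN)):
  VERB: TP=50, FP=2+5+10=17, FN=1+1+7=9 → 100/126 = 0.7937
  ADJ: TP=11, FP=1+1+15=17, FN=2+5+5=12 → 22/51 = 0.4314
  ADV: TP=13, FP=1+5+10=16, FN=5+1+6=12 → 26/54 = 0.4815
  DET: TP=31, FP=7+5+6=18, FN=10+15+10=35 → 62/115 = 0.5391
Macro-F1 score = mean = (0.7937 + 0.4314 + 0.4815 + 0.5391) / 4 = 0.561

0.561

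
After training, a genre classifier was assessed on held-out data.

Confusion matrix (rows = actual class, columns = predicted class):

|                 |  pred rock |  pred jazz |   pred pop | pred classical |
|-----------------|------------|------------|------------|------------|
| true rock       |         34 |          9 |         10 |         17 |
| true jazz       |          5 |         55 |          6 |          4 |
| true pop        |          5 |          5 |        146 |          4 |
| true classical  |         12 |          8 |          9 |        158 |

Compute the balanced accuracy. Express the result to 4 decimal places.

0.7572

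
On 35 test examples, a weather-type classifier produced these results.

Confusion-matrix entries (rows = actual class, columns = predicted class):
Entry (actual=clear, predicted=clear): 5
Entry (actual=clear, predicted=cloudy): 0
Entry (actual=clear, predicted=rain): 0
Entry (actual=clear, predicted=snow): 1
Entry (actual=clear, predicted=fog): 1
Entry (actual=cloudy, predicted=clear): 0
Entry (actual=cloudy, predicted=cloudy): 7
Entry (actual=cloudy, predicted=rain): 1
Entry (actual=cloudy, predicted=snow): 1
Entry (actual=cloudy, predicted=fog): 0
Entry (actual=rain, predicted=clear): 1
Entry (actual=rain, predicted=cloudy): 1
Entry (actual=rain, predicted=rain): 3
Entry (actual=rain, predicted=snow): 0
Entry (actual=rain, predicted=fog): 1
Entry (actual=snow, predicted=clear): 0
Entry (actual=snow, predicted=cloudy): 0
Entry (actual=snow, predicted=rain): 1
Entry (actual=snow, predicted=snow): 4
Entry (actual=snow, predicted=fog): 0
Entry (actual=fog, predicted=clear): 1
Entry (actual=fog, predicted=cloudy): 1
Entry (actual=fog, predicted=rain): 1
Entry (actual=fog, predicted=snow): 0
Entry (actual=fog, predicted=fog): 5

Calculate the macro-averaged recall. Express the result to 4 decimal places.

0.6834

Per-class recall (TP/(TP+FN)):
  clear: TP=5, FN=0+0+1+1=2 → 5/7 = 0.71429
  cloudy: TP=7, FN=0+1+1+0=2 → 7/9 = 0.77778
  rain: TP=3, FN=1+1+0+1=3 → 3/6 = 0.50000
  snow: TP=4, FN=0+0+1+0=1 → 4/5 = 0.80000
  fog: TP=5, FN=1+1+1+0=3 → 5/8 = 0.62500
Macro-recall = mean = (0.71429 + 0.77778 + 0.50000 + 0.80000 + 0.62500) / 5 = 0.6834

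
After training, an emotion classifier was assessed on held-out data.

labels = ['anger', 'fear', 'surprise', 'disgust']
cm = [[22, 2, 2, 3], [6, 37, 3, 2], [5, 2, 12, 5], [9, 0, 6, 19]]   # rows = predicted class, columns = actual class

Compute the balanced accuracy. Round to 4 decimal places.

0.6508

Balanced accuracy = mean of per-class recall.
  anger: recall = 22/42 = 0.52381
  fear: recall = 37/41 = 0.90244
  surprise: recall = 12/23 = 0.52174
  disgust: recall = 19/29 = 0.65517
Mean = (0.52381 + 0.90244 + 0.52174 + 0.65517) / 4 = 0.6508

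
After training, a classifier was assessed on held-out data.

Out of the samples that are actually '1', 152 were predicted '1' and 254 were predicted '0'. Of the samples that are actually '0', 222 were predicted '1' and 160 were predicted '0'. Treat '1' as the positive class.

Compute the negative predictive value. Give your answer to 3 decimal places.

0.386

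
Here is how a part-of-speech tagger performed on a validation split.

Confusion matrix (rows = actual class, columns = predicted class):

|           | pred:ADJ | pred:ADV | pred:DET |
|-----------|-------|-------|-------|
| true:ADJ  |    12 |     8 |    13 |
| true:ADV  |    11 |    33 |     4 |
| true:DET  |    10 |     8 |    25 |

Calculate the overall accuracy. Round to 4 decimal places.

0.5645

Accuracy = trace / total = (12+33+25=70) / 124 = 70/124 = 0.5645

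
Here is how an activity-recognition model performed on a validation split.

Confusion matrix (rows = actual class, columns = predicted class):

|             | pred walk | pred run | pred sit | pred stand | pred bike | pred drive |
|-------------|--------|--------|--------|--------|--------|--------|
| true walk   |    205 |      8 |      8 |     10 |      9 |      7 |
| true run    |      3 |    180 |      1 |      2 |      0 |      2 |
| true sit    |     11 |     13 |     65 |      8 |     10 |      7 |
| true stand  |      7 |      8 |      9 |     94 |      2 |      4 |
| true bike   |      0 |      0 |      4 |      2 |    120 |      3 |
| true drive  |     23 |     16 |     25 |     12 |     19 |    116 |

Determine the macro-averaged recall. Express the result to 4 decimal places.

Per-class recall (TP/(TP+FN)):
  walk: TP=205, FN=8+8+10+9+7=42 → 205/247 = 0.82996
  run: TP=180, FN=3+1+2+0+2=8 → 180/188 = 0.95745
  sit: TP=65, FN=11+13+8+10+7=49 → 65/114 = 0.57018
  stand: TP=94, FN=7+8+9+2+4=30 → 94/124 = 0.75806
  bike: TP=120, FN=0+0+4+2+3=9 → 120/129 = 0.93023
  drive: TP=116, FN=23+16+25+12+19=95 → 116/211 = 0.54976
Macro-recall = mean = (0.82996 + 0.95745 + 0.57018 + 0.75806 + 0.93023 + 0.54976) / 6 = 0.7659

0.7659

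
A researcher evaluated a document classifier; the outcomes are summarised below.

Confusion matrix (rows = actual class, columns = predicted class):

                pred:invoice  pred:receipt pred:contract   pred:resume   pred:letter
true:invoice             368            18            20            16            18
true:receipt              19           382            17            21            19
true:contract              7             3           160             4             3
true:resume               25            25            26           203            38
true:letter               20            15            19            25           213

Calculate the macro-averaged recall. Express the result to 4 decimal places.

Per-class recall (TP/(TP+FN)):
  invoice: TP=368, FN=18+20+16+18=72 → 368/440 = 0.83636
  receipt: TP=382, FN=19+17+21+19=76 → 382/458 = 0.83406
  contract: TP=160, FN=7+3+4+3=17 → 160/177 = 0.90395
  resume: TP=203, FN=25+25+26+38=114 → 203/317 = 0.64038
  letter: TP=213, FN=20+15+19+25=79 → 213/292 = 0.72945
Macro-recall = mean = (0.83636 + 0.83406 + 0.90395 + 0.64038 + 0.72945) / 5 = 0.7888

0.7888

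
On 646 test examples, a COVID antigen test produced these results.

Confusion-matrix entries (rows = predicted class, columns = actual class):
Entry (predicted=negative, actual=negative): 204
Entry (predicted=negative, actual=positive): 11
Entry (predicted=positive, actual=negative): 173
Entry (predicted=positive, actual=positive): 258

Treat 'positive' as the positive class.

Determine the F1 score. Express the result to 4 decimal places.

Precision = TP/(TP+FP) = 258/431 = 0.5986
Recall = TP/(TP+FN) = 258/269 = 0.9591
F1 = 2·TP/(2·TP+FP+FN) = 516/700 = 0.7371

0.7371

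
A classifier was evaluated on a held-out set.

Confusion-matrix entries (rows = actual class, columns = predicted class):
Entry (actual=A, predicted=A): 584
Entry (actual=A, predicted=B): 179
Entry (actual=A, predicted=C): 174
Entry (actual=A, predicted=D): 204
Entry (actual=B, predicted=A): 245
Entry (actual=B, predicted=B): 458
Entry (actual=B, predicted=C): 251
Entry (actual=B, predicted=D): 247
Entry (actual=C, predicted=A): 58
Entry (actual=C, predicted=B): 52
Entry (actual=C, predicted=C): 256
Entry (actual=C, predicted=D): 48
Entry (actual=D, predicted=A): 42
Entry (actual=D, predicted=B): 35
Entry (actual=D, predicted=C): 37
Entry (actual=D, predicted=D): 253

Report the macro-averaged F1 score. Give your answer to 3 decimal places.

0.486

Per-class F1 score (2·TP/(2·TP+FP+FN)):
  A: TP=584, FP=245+58+42=345, FN=179+174+204=557 → 1168/2070 = 0.5643
  B: TP=458, FP=179+52+35=266, FN=245+251+247=743 → 916/1925 = 0.4758
  C: TP=256, FP=174+251+37=462, FN=58+52+48=158 → 512/1132 = 0.4523
  D: TP=253, FP=204+247+48=499, FN=42+35+37=114 → 506/1119 = 0.4522
Macro-F1 score = mean = (0.5643 + 0.4758 + 0.4523 + 0.4522) / 4 = 0.486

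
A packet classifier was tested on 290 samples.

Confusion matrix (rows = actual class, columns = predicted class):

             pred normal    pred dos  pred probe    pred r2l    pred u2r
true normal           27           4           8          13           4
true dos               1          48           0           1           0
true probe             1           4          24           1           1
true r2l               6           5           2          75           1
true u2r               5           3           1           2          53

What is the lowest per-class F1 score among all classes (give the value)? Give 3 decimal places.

0.563

Per-class F1 score (2·TP/(2·TP+FP+FN)):
  normal: TP=27, FP=1+1+6+5=13, FN=4+8+13+4=29 → 54/96 = 0.5625
  dos: TP=48, FP=4+4+5+3=16, FN=1+0+1+0=2 → 96/114 = 0.8421
  probe: TP=24, FP=8+0+2+1=11, FN=1+4+1+1=7 → 48/66 = 0.7273
  r2l: TP=75, FP=13+1+1+2=17, FN=6+5+2+1=14 → 150/181 = 0.8287
  u2r: TP=53, FP=4+0+1+1=6, FN=5+3+1+2=11 → 106/123 = 0.8618
Lowest is class 'normal' with F1 score = 0.563.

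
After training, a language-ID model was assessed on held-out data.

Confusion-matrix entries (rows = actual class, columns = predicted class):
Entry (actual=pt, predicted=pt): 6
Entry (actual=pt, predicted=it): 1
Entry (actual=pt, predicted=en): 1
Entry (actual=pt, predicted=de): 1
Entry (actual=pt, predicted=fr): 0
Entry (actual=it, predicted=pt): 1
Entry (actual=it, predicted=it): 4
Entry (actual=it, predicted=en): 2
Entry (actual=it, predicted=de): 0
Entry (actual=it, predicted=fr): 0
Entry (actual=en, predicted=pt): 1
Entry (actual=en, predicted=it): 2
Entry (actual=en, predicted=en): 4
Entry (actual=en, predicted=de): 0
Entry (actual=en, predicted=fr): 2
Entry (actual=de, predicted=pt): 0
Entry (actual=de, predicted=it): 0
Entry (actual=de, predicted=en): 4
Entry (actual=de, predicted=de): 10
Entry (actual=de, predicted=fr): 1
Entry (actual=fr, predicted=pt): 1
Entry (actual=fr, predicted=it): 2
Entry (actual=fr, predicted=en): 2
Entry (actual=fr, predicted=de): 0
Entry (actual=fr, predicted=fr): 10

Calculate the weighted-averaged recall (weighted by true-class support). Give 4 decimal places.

0.6182

Per-class recall (TP/(TP+FN)):
  pt: TP=6, FN=1+1+1+0=3 → 6/9 = 0.66667
  it: TP=4, FN=1+2+0+0=3 → 4/7 = 0.57143
  en: TP=4, FN=1+2+0+2=5 → 4/9 = 0.44444
  de: TP=10, FN=0+0+4+1=5 → 10/15 = 0.66667
  fr: TP=10, FN=1+2+2+0=5 → 10/15 = 0.66667
Weighted-recall = Σ (supportᵢ/N)·recallᵢ with N=55: (9/55)·0.66667 + (7/55)·0.57143 + (9/55)·0.44444 + (15/55)·0.66667 + (15/55)·0.66667 = 0.6182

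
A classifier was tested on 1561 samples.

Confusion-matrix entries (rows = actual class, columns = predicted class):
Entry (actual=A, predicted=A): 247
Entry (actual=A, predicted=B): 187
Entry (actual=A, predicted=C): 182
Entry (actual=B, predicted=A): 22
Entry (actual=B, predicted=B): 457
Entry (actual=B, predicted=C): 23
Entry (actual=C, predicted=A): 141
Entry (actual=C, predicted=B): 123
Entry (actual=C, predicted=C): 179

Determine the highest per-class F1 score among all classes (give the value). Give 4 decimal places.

0.7203

Per-class F1 score (2·TP/(2·TP+FP+FN)):
  A: TP=247, FP=22+141=163, FN=187+182=369 → 494/1026 = 0.48148
  B: TP=457, FP=187+123=310, FN=22+23=45 → 914/1269 = 0.72025
  C: TP=179, FP=182+23=205, FN=141+123=264 → 358/827 = 0.43289
Highest is class 'B' with F1 score = 0.7203.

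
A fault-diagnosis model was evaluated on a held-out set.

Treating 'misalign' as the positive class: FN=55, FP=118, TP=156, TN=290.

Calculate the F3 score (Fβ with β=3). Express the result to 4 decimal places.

0.7179

Fβ = (1+β²)·TP / ((1+β²)·TP + β²·FN + FP), with β²=9
= 10·156 / (10·156 + 9·55 + 118) = 0.7179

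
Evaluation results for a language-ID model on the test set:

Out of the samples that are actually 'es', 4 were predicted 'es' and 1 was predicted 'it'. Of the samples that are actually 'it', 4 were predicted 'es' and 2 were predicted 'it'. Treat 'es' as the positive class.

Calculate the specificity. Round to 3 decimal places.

0.333

Specificity = TN/(TN+FP) = 2/(2+4) = 0.333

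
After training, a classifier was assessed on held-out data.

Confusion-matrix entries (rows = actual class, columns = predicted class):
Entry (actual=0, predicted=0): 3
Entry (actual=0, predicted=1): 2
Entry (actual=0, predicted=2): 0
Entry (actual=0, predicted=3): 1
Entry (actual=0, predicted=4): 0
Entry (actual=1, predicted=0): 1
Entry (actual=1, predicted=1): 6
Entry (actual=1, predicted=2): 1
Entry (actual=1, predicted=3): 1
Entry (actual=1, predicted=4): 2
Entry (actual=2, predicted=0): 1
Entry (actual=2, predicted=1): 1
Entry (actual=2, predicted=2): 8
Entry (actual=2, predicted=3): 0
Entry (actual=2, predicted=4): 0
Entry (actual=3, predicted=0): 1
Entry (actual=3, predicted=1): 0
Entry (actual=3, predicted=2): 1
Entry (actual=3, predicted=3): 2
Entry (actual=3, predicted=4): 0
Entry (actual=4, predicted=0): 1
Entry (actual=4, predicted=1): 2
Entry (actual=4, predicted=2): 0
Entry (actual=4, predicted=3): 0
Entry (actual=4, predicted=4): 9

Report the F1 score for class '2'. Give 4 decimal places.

0.8000

One-vs-rest for '2': TP = diagonal; FP = other classes predicted '2'; FN = '2' predicted as other.
F1 score = 2·TP/(2·TP+FP+FN).
2: TP=8, FP=0+1+1+0=2, FN=1+1+0+0=2 → 16/20 = 0.80000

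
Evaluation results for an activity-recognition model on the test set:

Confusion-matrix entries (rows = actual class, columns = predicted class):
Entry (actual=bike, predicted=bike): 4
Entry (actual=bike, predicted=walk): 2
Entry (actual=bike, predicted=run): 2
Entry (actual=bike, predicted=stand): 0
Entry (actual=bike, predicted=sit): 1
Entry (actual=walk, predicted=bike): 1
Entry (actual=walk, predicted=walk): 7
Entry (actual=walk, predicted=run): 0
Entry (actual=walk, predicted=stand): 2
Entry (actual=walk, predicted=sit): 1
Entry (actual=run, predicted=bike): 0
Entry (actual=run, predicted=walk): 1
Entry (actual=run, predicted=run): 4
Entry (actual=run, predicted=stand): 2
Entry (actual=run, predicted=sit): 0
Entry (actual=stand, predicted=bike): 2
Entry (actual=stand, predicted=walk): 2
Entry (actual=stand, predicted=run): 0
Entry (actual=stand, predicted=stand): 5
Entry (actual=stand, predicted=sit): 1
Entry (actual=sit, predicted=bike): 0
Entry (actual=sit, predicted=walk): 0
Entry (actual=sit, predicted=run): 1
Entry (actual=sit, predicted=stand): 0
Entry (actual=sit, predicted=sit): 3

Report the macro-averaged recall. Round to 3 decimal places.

Per-class recall (TP/(TP+FN)):
  bike: TP=4, FN=2+2+0+1=5 → 4/9 = 0.4444
  walk: TP=7, FN=1+0+2+1=4 → 7/11 = 0.6364
  run: TP=4, FN=0+1+2+0=3 → 4/7 = 0.5714
  stand: TP=5, FN=2+2+0+1=5 → 5/10 = 0.5000
  sit: TP=3, FN=0+0+1+0=1 → 3/4 = 0.7500
Macro-recall = mean = (0.4444 + 0.6364 + 0.5714 + 0.5000 + 0.7500) / 5 = 0.580

0.580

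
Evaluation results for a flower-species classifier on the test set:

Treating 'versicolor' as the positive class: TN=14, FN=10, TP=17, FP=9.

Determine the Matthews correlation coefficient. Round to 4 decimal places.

MCC = (TP·TN − FP·FN) / √((TP+FP)(TP+FN)(TN+FP)(TN+FN))
Numerator = 17·14 − 9·10 = 148
Denominator = √(26·27·23·24) = √387504 = 622.4982
MCC = 148 / 622.4982 = 0.2378

0.2378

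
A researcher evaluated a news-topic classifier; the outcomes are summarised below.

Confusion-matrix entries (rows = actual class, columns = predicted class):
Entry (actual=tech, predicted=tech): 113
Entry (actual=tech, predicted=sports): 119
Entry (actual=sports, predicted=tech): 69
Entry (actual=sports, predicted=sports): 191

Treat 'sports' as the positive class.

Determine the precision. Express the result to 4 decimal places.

0.6161

Precision = TP/(TP+FP) = 191/(191+119) = 191/310 = 0.6161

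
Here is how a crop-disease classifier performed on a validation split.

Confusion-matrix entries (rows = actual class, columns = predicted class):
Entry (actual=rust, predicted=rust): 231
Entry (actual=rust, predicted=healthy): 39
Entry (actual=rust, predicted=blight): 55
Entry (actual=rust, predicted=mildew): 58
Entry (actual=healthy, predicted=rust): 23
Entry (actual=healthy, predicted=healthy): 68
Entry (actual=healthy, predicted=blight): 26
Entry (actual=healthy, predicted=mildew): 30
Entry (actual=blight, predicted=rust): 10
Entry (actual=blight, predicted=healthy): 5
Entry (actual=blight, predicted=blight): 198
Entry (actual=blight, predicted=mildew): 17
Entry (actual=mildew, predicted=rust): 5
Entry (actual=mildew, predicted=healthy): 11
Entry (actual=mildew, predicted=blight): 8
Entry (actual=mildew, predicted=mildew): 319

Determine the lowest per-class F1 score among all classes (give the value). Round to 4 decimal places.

0.5037

Per-class F1 score (2·TP/(2·TP+FP+FN)):
  rust: TP=231, FP=23+10+5=38, FN=39+55+58=152 → 462/652 = 0.70859
  healthy: TP=68, FP=39+5+11=55, FN=23+26+30=79 → 136/270 = 0.50370
  blight: TP=198, FP=55+26+8=89, FN=10+5+17=32 → 396/517 = 0.76596
  mildew: TP=319, FP=58+30+17=105, FN=5+11+8=24 → 638/767 = 0.83181
Lowest is class 'healthy' with F1 score = 0.5037.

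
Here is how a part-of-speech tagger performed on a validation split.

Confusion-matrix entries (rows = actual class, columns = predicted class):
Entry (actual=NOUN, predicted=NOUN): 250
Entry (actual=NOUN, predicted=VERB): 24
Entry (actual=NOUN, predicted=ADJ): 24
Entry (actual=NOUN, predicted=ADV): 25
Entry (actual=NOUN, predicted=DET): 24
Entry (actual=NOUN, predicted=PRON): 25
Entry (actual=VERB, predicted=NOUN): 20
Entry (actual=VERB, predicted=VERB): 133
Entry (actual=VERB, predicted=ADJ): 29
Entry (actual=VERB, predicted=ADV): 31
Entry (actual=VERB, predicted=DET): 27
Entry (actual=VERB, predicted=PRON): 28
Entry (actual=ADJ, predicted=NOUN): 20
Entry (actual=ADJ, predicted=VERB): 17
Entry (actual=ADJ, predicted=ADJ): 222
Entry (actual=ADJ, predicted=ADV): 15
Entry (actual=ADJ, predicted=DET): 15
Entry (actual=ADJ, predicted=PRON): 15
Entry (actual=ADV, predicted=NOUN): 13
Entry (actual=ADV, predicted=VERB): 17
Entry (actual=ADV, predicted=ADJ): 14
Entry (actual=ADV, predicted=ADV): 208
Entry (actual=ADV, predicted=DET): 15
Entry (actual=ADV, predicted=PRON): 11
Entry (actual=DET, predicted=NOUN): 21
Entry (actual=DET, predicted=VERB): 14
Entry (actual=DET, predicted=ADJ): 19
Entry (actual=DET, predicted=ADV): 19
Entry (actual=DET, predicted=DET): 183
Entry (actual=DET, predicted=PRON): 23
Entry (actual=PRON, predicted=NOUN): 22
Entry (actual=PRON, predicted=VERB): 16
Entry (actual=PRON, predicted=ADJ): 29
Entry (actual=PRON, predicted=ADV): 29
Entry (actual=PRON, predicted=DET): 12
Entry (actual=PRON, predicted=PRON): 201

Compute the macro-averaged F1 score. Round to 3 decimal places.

0.656

Per-class F1 score (2·TP/(2·TP+FP+FN)):
  NOUN: TP=250, FP=20+20+13+21+22=96, FN=24+24+25+24+25=122 → 500/718 = 0.6964
  VERB: TP=133, FP=24+17+17+14+16=88, FN=20+29+31+27+28=135 → 266/489 = 0.5440
  ADJ: TP=222, FP=24+29+14+19+29=115, FN=20+17+15+15+15=82 → 444/641 = 0.6927
  ADV: TP=208, FP=25+31+15+19+29=119, FN=13+17+14+15+11=70 → 416/605 = 0.6876
  DET: TP=183, FP=24+27+15+15+12=93, FN=21+14+19+19+23=96 → 366/555 = 0.6595
  PRON: TP=201, FP=25+28+15+11+23=102, FN=22+16+29+29+12=108 → 402/612 = 0.6569
Macro-F1 score = mean = (0.6964 + 0.5440 + 0.6927 + 0.6876 + 0.6595 + 0.6569) / 6 = 0.656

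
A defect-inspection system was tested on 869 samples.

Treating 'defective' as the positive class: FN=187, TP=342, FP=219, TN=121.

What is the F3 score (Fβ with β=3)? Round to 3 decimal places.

0.643

Fβ = (1+β²)·TP / ((1+β²)·TP + β²·FN + FP), with β²=9
= 10·342 / (10·342 + 9·187 + 219) = 0.643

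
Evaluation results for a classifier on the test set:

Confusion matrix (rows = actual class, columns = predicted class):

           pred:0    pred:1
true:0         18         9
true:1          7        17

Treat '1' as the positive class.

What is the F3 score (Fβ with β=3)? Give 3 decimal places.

0.702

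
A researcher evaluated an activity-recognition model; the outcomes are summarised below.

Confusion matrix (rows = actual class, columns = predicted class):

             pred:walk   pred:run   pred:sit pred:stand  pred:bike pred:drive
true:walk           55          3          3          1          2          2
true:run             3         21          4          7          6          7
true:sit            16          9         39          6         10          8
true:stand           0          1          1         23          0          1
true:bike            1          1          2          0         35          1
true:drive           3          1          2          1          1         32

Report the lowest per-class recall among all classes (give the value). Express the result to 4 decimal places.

0.4375

Per-class recall (TP/(TP+FN)):
  walk: TP=55, FN=3+3+1+2+2=11 → 55/66 = 0.83333
  run: TP=21, FN=3+4+7+6+7=27 → 21/48 = 0.43750
  sit: TP=39, FN=16+9+6+10+8=49 → 39/88 = 0.44318
  stand: TP=23, FN=0+1+1+0+1=3 → 23/26 = 0.88462
  bike: TP=35, FN=1+1+2+0+1=5 → 35/40 = 0.87500
  drive: TP=32, FN=3+1+2+1+1=8 → 32/40 = 0.80000
Lowest is class 'run' with recall = 0.4375.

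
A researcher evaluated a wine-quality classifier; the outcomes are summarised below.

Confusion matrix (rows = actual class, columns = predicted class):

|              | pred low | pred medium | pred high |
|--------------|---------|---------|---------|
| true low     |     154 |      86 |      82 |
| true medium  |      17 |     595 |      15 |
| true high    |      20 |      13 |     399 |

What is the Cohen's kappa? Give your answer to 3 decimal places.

0.731

Observed agreement pₒ = trace/N = 1148/1381 = 0.8313
Expected agreement pₑ = Σ (rowᵢ·colᵢ)/N² = (322·191 + 627·694 + 432·496)/1381² = 0.3728
κ = (pₒ − pₑ)/(1 − pₑ) = (0.8313 − 0.3728)/(1 − 0.3728) = 0.731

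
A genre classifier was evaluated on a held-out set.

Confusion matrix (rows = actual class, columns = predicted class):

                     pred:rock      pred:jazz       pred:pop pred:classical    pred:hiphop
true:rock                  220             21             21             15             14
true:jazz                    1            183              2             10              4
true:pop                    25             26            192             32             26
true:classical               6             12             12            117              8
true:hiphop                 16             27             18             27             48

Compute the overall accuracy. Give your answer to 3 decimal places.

Accuracy = trace / total = (220+183+192+117+48=760) / 1083 = 760/1083 = 0.702

0.702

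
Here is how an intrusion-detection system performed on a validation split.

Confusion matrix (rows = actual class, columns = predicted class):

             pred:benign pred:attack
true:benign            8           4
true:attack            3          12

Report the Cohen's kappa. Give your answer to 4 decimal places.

Observed agreement pₒ = trace/N = 20/27 = 0.74074
Expected agreement pₑ = Σ (rowᵢ·colᵢ)/N² = (12·11 + 15·16)/27² = 0.51029
κ = (pₒ − pₑ)/(1 − pₑ) = (0.74074 − 0.51029)/(1 − 0.51029) = 0.4706

0.4706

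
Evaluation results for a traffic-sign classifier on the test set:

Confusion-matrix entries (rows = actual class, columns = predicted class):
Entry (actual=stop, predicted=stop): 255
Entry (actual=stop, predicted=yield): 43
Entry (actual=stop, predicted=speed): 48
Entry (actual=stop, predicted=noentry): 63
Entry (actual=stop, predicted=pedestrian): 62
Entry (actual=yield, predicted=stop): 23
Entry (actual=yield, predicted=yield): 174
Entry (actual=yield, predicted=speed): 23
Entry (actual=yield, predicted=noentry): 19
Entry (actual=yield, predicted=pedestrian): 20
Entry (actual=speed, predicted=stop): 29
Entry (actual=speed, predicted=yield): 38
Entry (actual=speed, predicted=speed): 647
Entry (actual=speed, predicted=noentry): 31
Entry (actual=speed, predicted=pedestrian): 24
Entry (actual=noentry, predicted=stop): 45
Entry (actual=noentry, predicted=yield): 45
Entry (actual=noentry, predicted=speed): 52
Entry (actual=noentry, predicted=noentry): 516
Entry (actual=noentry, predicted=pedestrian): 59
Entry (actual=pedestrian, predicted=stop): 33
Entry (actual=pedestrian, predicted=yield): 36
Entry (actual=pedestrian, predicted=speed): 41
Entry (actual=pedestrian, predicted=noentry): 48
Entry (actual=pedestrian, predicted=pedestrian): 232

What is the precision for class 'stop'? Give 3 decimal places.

0.662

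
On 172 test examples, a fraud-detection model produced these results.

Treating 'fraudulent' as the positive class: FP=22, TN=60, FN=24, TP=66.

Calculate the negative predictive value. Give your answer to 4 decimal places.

0.7143

NPV = TN/(TN+FN) = 60/(60+24) = 0.7143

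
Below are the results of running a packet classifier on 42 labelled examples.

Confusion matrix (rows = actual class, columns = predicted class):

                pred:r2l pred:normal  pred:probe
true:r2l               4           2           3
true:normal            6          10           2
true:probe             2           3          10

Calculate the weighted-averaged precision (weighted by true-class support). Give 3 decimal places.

0.595

Per-class precision (TP/(TP+FP)):
  r2l: TP=4, FP=6+2=8 → 4/12 = 0.3333
  normal: TP=10, FP=2+3=5 → 10/15 = 0.6667
  probe: TP=10, FP=3+2=5 → 10/15 = 0.6667
Weighted-precision = Σ (supportᵢ/N)·precisionᵢ with N=42: (9/42)·0.3333 + (18/42)·0.6667 + (15/42)·0.6667 = 0.595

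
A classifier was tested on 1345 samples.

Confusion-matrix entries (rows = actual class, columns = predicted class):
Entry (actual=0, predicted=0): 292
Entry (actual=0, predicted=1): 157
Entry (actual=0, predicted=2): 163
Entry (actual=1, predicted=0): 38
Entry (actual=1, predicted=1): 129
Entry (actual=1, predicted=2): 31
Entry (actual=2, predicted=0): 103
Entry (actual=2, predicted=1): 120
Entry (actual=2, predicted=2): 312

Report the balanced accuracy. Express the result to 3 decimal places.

0.571

Balanced accuracy = mean of per-class recall.
  0: recall = 292/612 = 0.4771
  1: recall = 129/198 = 0.6515
  2: recall = 312/535 = 0.5832
Mean = (0.4771 + 0.6515 + 0.5832) / 3 = 0.571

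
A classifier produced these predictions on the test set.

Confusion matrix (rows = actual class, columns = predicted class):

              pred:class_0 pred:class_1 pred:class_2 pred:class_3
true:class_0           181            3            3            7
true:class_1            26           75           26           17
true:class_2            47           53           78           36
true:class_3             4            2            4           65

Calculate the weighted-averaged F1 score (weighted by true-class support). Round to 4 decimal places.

Per-class F1 score (2·TP/(2·TP+FP+FN)):
  class_0: TP=181, FP=26+47+4=77, FN=3+3+7=13 → 362/452 = 0.80088
  class_1: TP=75, FP=3+53+2=58, FN=26+26+17=69 → 150/277 = 0.54152
  class_2: TP=78, FP=3+26+4=33, FN=47+53+36=136 → 156/325 = 0.48000
  class_3: TP=65, FP=7+17+36=60, FN=4+2+4=10 → 130/200 = 0.65000
Weighted-F1 score = Σ (supportᵢ/N)·F1 scoreᵢ with N=627: (194/627)·0.80088 + (144/627)·0.54152 + (214/627)·0.48000 + (75/627)·0.65000 = 0.6137

0.6137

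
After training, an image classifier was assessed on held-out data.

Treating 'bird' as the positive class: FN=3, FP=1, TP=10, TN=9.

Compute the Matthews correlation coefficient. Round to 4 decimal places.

0.6641

MCC = (TP·TN − FP·FN) / √((TP+FP)(TP+FN)(TN+FP)(TN+FN))
Numerator = 10·9 − 1·3 = 87
Denominator = √(11·13·10·12) = √17160 = 130.9962
MCC = 87 / 130.9962 = 0.6641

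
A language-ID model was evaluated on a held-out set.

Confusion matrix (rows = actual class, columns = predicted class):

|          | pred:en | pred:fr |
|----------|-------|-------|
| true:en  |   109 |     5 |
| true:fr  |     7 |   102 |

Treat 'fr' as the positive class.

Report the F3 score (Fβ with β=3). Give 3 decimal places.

0.938

Fβ = (1+β²)·TP / ((1+β²)·TP + β²·FN + FP), with β²=9
= 10·102 / (10·102 + 9·7 + 5) = 0.938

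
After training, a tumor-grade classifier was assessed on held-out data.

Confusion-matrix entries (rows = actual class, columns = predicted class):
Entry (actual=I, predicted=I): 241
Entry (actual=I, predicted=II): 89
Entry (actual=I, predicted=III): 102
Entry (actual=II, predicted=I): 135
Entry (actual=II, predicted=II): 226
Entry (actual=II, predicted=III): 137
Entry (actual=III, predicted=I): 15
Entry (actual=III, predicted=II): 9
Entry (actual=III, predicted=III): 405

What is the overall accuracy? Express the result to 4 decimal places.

Accuracy = trace / total = (241+226+405=872) / 1359 = 872/1359 = 0.6416

0.6416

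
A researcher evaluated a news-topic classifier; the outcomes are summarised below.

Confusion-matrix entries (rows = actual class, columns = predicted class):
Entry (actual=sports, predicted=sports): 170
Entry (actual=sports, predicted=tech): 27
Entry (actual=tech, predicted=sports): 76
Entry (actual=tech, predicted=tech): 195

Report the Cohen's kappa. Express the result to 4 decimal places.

Observed agreement pₒ = trace/N = 365/468 = 0.77991
Expected agreement pₑ = Σ (rowᵢ·colᵢ)/N² = (197·246 + 271·222)/468² = 0.49595
κ = (pₒ − pₑ)/(1 − pₑ) = (0.77991 − 0.49595)/(1 − 0.49595) = 0.5634

0.5634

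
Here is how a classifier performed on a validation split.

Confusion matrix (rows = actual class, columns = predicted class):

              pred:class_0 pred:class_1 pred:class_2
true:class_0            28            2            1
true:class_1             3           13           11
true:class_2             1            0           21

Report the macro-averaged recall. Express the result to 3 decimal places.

0.780

Per-class recall (TP/(TP+FN)):
  class_0: TP=28, FN=2+1=3 → 28/31 = 0.9032
  class_1: TP=13, FN=3+11=14 → 13/27 = 0.4815
  class_2: TP=21, FN=1+0=1 → 21/22 = 0.9545
Macro-recall = mean = (0.9032 + 0.4815 + 0.9545) / 3 = 0.780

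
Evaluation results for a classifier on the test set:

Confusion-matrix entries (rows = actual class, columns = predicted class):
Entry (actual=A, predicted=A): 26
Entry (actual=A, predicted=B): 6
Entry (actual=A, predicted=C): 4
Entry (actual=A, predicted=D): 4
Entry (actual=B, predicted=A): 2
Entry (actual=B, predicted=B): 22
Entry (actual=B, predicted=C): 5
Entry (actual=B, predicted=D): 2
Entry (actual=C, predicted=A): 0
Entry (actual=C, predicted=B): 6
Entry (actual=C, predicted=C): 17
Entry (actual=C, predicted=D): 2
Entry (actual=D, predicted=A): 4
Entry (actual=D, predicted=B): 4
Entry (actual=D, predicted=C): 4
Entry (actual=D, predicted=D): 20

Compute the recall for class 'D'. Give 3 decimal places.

0.625

recall = TP/(TP+FN).
D: TP=20, FN=4+4+4=12 → 20/32 = 0.6250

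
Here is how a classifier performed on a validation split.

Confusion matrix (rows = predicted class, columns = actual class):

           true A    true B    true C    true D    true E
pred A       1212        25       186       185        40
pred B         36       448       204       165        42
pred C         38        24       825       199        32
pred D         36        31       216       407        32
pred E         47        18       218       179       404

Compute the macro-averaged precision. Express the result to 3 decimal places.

0.601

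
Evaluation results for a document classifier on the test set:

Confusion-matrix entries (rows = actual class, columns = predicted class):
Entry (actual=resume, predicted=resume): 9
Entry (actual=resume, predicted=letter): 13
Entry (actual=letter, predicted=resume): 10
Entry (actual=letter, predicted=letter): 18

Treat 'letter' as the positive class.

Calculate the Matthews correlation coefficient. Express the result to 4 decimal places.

0.0531

MCC = (TP·TN − FP·FN) / √((TP+FP)(TP+FN)(TN+FP)(TN+FN))
Numerator = 18·9 − 13·10 = 32
Denominator = √(31·28·22·19) = √362824 = 602.3487
MCC = 32 / 602.3487 = 0.0531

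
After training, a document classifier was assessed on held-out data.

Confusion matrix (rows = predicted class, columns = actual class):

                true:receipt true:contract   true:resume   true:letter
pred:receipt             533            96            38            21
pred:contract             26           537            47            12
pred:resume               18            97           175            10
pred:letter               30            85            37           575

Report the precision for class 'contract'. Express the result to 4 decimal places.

0.8633

precision = TP/(TP+FP).
contract: TP=537, FP=26+47+12=85 → 537/622 = 0.86334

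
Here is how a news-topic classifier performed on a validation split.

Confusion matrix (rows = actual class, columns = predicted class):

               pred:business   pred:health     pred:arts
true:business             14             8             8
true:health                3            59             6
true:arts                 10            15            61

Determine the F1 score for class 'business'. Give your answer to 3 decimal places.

F1 score = 2·TP/(2·TP+FP+FN).
business: TP=14, FP=3+10=13, FN=8+8=16 → 28/57 = 0.4912

0.491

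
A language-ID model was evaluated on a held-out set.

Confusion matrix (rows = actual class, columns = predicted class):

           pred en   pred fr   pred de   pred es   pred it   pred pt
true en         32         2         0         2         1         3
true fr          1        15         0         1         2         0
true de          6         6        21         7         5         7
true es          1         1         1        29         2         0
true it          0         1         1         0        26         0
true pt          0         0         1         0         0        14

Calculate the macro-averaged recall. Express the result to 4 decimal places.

Per-class recall (TP/(TP+FN)):
  en: TP=32, FN=2+0+2+1+3=8 → 32/40 = 0.80000
  fr: TP=15, FN=1+0+1+2+0=4 → 15/19 = 0.78947
  de: TP=21, FN=6+6+7+5+7=31 → 21/52 = 0.40385
  es: TP=29, FN=1+1+1+2+0=5 → 29/34 = 0.85294
  it: TP=26, FN=0+1+1+0+0=2 → 26/28 = 0.92857
  pt: TP=14, FN=0+0+1+0+0=1 → 14/15 = 0.93333
Macro-recall = mean = (0.80000 + 0.78947 + 0.40385 + 0.85294 + 0.92857 + 0.93333) / 6 = 0.7847

0.7847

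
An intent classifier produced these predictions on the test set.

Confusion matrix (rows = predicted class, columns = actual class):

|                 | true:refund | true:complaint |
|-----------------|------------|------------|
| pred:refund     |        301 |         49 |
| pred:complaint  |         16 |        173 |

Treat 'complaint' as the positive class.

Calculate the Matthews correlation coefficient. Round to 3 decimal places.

MCC = (TP·TN − FP·FN) / √((TP+FP)(TP+FN)(TN+FP)(TN+FN))
Numerator = 173·301 − 16·49 = 51289
Denominator = √(189·222·317·350) = √4655240100 = 68229.3199
MCC = 51289 / 68229.3199 = 0.752

0.752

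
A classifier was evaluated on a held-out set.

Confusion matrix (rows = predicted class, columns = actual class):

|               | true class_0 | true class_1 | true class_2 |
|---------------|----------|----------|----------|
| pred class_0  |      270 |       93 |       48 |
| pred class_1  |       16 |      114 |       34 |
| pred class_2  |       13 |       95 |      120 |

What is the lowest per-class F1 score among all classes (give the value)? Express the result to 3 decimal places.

0.489

Per-class F1 score (2·TP/(2·TP+FP+FN)):
  class_0: TP=270, FP=93+48=141, FN=16+13=29 → 540/710 = 0.7606
  class_1: TP=114, FP=16+34=50, FN=93+95=188 → 228/466 = 0.4893
  class_2: TP=120, FP=13+95=108, FN=48+34=82 → 240/430 = 0.5581
Lowest is class 'class_1' with F1 score = 0.489.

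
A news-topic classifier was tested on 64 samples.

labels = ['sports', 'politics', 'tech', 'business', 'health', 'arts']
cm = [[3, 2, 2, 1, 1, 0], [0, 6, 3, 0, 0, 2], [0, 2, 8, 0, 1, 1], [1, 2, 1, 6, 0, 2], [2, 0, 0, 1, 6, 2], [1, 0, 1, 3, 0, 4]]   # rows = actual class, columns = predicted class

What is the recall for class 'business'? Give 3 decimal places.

0.500

One-vs-rest for 'business': TP = diagonal; FP = other classes predicted 'business'; FN = 'business' predicted as other.
recall = TP/(TP+FN).
business: TP=6, FN=1+2+1+0+2=6 → 6/12 = 0.5000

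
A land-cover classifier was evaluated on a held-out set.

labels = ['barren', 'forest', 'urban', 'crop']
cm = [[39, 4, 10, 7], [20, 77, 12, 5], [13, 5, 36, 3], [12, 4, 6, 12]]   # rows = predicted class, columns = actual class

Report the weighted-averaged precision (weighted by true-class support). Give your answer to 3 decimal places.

Per-class precision (TP/(TP+FP)):
  barren: TP=39, FP=4+10+7=21 → 39/60 = 0.6500
  forest: TP=77, FP=20+12+5=37 → 77/114 = 0.6754
  urban: TP=36, FP=13+5+3=21 → 36/57 = 0.6316
  crop: TP=12, FP=12+4+6=22 → 12/34 = 0.3529
Weighted-precision = Σ (supportᵢ/N)·precisionᵢ with N=265: (84/265)·0.6500 + (90/265)·0.6754 + (64/265)·0.6316 + (27/265)·0.3529 = 0.624

0.624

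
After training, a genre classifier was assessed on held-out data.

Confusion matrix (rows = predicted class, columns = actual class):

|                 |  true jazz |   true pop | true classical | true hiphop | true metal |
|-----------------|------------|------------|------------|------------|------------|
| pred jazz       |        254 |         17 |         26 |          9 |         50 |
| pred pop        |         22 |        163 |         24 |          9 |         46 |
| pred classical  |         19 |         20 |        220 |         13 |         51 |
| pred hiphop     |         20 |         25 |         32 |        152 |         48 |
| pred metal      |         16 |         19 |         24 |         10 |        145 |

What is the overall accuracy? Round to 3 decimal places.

0.651

Accuracy = trace / total = (254+163+220+152+145=934) / 1434 = 934/1434 = 0.651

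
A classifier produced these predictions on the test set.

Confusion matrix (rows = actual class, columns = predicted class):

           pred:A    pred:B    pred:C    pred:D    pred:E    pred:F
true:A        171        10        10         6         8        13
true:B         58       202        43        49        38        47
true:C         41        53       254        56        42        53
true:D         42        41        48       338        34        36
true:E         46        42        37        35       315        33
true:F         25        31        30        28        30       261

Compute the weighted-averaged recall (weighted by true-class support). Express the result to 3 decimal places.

0.591

Per-class recall (TP/(TP+FN)):
  A: TP=171, FN=10+10+6+8+13=47 → 171/218 = 0.7844
  B: TP=202, FN=58+43+49+38+47=235 → 202/437 = 0.4622
  C: TP=254, FN=41+53+56+42+53=245 → 254/499 = 0.5090
  D: TP=338, FN=42+41+48+34+36=201 → 338/539 = 0.6271
  E: TP=315, FN=46+42+37+35+33=193 → 315/508 = 0.6201
  F: TP=261, FN=25+31+30+28+30=144 → 261/405 = 0.6444
Weighted-recall = Σ (supportᵢ/N)·recallᵢ with N=2606: (218/2606)·0.7844 + (437/2606)·0.4622 + (499/2606)·0.5090 + (539/2606)·0.6271 + (508/2606)·0.6201 + (405/2606)·0.6444 = 0.591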